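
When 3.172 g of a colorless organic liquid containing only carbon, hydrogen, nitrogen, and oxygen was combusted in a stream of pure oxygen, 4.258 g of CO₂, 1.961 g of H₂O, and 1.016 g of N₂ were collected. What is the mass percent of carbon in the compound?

36.64%

mol C = 4.258 g CO₂ ÷ 44.009 g/mol = 0.096753 mol
mol H = 2 × 1.961 g H₂O ÷ 18.015 g/mol = 0.21771 mol
mol N = 2 × 1.016 g N₂ ÷ 28.014 g/mol = 0.072535 mol
mass O = 3.172 − (1.1621 + 0.21945 + 1.0160) = 0.77445 g → mol O = 0.77445 ÷ 15.999 = 0.048406 mol
mass % C = 1.1621 g ÷ 3.172 g × 100%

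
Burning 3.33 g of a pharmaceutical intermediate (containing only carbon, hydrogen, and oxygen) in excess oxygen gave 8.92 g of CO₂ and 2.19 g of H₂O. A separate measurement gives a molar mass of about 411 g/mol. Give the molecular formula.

mol C = 8.92 g CO₂ ÷ 44.009 g/mol = 0.2027 mol
mol H = 2 × 2.19 g H₂O ÷ 18.015 g/mol = 0.2431 mol
mass O = 3.33 − (2.434 + 0.2451) = 0.6505 g → mol O = 0.6505 ÷ 15.999 = 0.04066 mol
Divide by the smallest (0.04066 mol): C 4.985, H 5.980, O 1.000
Empirical formula: C5H6O
Empirical-formula mass = 82.10 g/mol; 411 ÷ 82.10 ≈ 5, so the molecular formula is C25H30O5.

C25H30O5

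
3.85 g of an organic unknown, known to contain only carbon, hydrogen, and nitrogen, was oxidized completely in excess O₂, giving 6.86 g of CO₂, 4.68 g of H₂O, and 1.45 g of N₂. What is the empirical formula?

mol C = 6.86 g CO₂ ÷ 44.009 g/mol = 0.1559 mol
mol H = 2 × 4.68 g H₂O ÷ 18.015 g/mol = 0.5196 mol
mol N = 2 × 1.45 g N₂ ÷ 28.014 g/mol = 0.1035 mol
Divide by the smallest (0.1035 mol): C 1.506, H 5.019, N 1.000
Multiplying each by 2 gives whole numbers: C 3.01, H 10.04, N 2.00

C3H10N2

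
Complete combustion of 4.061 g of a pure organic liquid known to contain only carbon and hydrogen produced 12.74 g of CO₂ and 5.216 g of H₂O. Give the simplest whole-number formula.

CH2

mol C = 12.74 g CO₂ ÷ 44.009 g/mol = 0.28949 mol
mol H = 2 × 5.216 g H₂O ÷ 18.015 g/mol = 0.57907 mol
Divide by the smallest (0.28949 mol): C 1.000, H 2.000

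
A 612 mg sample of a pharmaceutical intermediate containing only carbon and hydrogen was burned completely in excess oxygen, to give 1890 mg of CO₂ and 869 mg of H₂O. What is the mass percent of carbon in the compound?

84.3%

mol C = 1.89 g CO₂ ÷ 44.009 g/mol = 0.04295 mol
mol H = 2 × 0.869 g H₂O ÷ 18.015 g/mol = 0.09648 mol
mass % C = 0.5158 g ÷ 0.612 g × 100%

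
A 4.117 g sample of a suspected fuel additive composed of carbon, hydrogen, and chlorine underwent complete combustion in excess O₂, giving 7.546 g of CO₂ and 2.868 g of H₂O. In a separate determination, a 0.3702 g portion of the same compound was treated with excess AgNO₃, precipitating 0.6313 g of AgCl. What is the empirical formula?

C7H13Cl2

mol C = 7.546 g CO₂ ÷ 44.009 g/mol = 0.17146 mol
mol H = 2 × 2.868 g H₂O ÷ 18.015 g/mol = 0.31840 mol
From the AgCl data: mol Cl per gram of compound = (0.6313 ÷ 143.318) ÷ 0.3702 = 0.011899 mol/g, so in the 4.117 g combustion sample mol Cl = 0.048987 mol
Divide by the smallest (0.048987 mol): C 3.500, H 6.500, Cl 1.000
Multiplying each by 2 gives whole numbers: C 7.00, H 13.00, Cl 2.00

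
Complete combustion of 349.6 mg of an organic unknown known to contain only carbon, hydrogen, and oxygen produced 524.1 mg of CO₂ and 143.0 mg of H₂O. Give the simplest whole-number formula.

C3H4O3

mol C = 0.5241 g CO₂ ÷ 44.009 g/mol = 0.011909 mol
mol H = 2 × 0.1430 g H₂O ÷ 18.015 g/mol = 0.015876 mol
mass O = 0.3496 − (0.14304 + 0.016003) = 0.19056 g → mol O = 0.19056 ÷ 15.999 = 0.011911 mol
Divide by the smallest (0.011909 mol): C 1.000, H 1.333, O 1.000
Multiplying each by 3 gives whole numbers: C 3.00, H 4.00, O 3.00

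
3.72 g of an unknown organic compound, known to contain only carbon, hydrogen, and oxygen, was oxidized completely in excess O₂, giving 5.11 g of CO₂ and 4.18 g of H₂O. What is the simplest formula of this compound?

mol C = 5.11 g CO₂ ÷ 44.009 g/mol = 0.1161 mol
mol H = 2 × 4.18 g H₂O ÷ 18.015 g/mol = 0.4641 mol
mass O = 3.72 − (1.395 + 0.4678) = 1.858 g → mol O = 1.858 ÷ 15.999 = 0.1161 mol
Divide by the smallest (0.1161 mol): C 1.000, H 3.997, O 1.000

CH4O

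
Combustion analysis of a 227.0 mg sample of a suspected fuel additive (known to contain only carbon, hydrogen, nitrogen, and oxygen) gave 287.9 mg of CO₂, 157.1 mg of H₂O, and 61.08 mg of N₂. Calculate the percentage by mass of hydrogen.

7.74%

mol C = 0.2879 g CO₂ ÷ 44.009 g/mol = 0.0065418 mol
mol H = 2 × 0.1571 g H₂O ÷ 18.015 g/mol = 0.017441 mol
mol N = 2 × 0.06108 g N₂ ÷ 28.014 g/mol = 0.0043607 mol
mass O = 0.2270 − (0.078574 + 0.017581 + 0.061080) = 0.069765 g → mol O = 0.069765 ÷ 15.999 = 0.0043606 mol
mass % H = 0.017581 g ÷ 0.2270 g × 100%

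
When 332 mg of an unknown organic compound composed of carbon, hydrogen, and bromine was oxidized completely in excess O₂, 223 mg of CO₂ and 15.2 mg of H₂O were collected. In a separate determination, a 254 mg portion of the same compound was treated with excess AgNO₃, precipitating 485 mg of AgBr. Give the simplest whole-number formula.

mol C = 0.223 g CO₂ ÷ 44.009 g/mol = 0.005067 mol
mol H = 2 × 0.0152 g H₂O ÷ 18.015 g/mol = 0.001687 mol
From the AgBr data: mol Br per gram of compound = (0.485 ÷ 187.772) ÷ 0.254 = 0.01017 mol/g, so in the 0.332 g combustion sample mol Br = 0.003376 mol
Divide by the smallest (0.001687 mol): C 3.003, H 1.000, Br 2.001

C3HBr2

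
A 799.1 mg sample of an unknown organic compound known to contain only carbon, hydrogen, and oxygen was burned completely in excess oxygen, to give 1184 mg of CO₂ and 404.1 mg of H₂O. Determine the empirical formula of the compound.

mol C = 1.184 g CO₂ ÷ 44.009 g/mol = 0.026904 mol
mol H = 2 × 0.4041 g H₂O ÷ 18.015 g/mol = 0.044863 mol
mass O = 0.7991 − (0.32314 + 0.045222) = 0.43074 g → mol O = 0.43074 ÷ 15.999 = 0.026923 mol
Divide by the smallest (0.026904 mol): C 1.000, H 1.668, O 1.001
Multiplying each by 3 gives whole numbers: C 3.00, H 5.00, O 3.00

C3H5O3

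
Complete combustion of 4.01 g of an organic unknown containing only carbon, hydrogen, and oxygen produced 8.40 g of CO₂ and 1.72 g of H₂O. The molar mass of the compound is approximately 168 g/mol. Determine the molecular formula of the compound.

C8H8O4

mol C = 8.40 g CO₂ ÷ 44.009 g/mol = 0.1909 mol
mol H = 2 × 1.72 g H₂O ÷ 18.015 g/mol = 0.1910 mol
mass O = 4.01 − (2.293 + 0.1925) = 1.525 g → mol O = 1.525 ÷ 15.999 = 0.09532 mol
Divide by the smallest (0.09532 mol): C 2.002, H 2.003, O 1.000
Empirical formula: C2H2O
Empirical-formula mass = 42.04 g/mol; 168 ÷ 42.04 ≈ 4, so the molecular formula is C8H8O4.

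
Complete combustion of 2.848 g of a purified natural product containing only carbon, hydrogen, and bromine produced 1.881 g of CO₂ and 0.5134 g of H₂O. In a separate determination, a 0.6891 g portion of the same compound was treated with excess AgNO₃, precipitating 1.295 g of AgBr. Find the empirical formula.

mol C = 1.881 g CO₂ ÷ 44.009 g/mol = 0.042741 mol
mol H = 2 × 0.5134 g H₂O ÷ 18.015 g/mol = 0.056997 mol
From the AgBr data: mol Br per gram of compound = (1.295 ÷ 187.772) ÷ 0.6891 = 0.010008 mol/g, so in the 2.848 g combustion sample mol Br = 0.028503 mol
Divide by the smallest (0.028503 mol): C 1.500, H 2.000, Br 1.000
Multiplying each by 2 gives whole numbers: C 3.00, H 4.00, Br 2.00

C3H4Br2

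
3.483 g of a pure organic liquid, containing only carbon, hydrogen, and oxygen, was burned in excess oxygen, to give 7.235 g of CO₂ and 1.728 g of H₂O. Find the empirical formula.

mol C = 7.235 g CO₂ ÷ 44.009 g/mol = 0.16440 mol
mol H = 2 × 1.728 g H₂O ÷ 18.015 g/mol = 0.19184 mol
mass O = 3.483 − (1.9746 + 0.19337) = 1.3150 g → mol O = 1.3150 ÷ 15.999 = 0.082195 mol
Divide by the smallest (0.082195 mol): C 2.000, H 2.334, O 1.000
Multiplying each by 3 gives whole numbers: C 6.00, H 7.00, O 3.00

C6H7O3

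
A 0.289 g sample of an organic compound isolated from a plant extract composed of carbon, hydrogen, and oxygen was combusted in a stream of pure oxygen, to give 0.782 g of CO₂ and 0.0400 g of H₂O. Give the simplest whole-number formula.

C4HO

mol C = 0.782 g CO₂ ÷ 44.009 g/mol = 0.01777 mol
mol H = 2 × 0.0400 g H₂O ÷ 18.015 g/mol = 0.004441 mol
mass O = 0.289 − (0.2134 + 0.004476) = 0.07110 g → mol O = 0.07110 ÷ 15.999 = 0.004444 mol
Divide by the smallest (0.004441 mol): C 4.001, H 1.000, O 1.001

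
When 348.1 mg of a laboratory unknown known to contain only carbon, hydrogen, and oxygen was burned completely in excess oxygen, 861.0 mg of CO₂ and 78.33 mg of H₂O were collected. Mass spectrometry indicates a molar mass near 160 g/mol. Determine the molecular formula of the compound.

C9H4O3

mol C = 0.8610 g CO₂ ÷ 44.009 g/mol = 0.019564 mol
mol H = 2 × 0.07833 g H₂O ÷ 18.015 g/mol = 0.0086961 mol
mass O = 0.3481 − (0.23499 + 0.0087657) = 0.10435 g → mol O = 0.10435 ÷ 15.999 = 0.0065222 mol
Divide by the smallest (0.0065222 mol): C 3.000, H 1.333, O 1.000
Multiplying each by 3 gives whole numbers: C 9.00, H 4.00, O 3.00
Empirical formula: C9H4O3
Empirical-formula mass = 160.13 g/mol; 160 ÷ 160.13 ≈ 1, so the molecular formula is C9H4O3.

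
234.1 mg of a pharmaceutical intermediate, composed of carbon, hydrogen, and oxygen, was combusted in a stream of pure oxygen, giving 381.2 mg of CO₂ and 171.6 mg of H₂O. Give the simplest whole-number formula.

C5H11O4

mol C = 0.3812 g CO₂ ÷ 44.009 g/mol = 0.0086619 mol
mol H = 2 × 0.1716 g H₂O ÷ 18.015 g/mol = 0.019051 mol
mass O = 0.2341 − (0.10404 + 0.019203) = 0.11086 g → mol O = 0.11086 ÷ 15.999 = 0.0069291 mol
Divide by the smallest (0.0069291 mol): C 1.250, H 2.749, O 1.000
Multiplying each by 4 gives whole numbers: C 5.00, H 11.00, O 4.00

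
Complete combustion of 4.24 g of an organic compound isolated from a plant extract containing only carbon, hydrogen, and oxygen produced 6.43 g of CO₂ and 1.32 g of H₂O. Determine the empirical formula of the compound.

CHO

mol C = 6.43 g CO₂ ÷ 44.009 g/mol = 0.1461 mol
mol H = 2 × 1.32 g H₂O ÷ 18.015 g/mol = 0.1465 mol
mass O = 4.24 − (1.755 + 0.1477) = 2.337 g → mol O = 2.337 ÷ 15.999 = 0.1461 mol
Divide by the smallest (0.1461 mol): C 1.000, H 1.003, O 1.000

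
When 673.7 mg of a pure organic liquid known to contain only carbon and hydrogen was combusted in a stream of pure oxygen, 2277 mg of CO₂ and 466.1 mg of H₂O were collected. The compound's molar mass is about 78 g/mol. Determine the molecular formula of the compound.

C6H6

mol C = 2.277 g CO₂ ÷ 44.009 g/mol = 0.051739 mol
mol H = 2 × 0.4661 g H₂O ÷ 18.015 g/mol = 0.051746 mol
Divide by the smallest (0.051739 mol): C 1.000, H 1.000
Empirical formula: CH
Empirical-formula mass = 13.02 g/mol; 78 ÷ 13.02 ≈ 6, so the molecular formula is C6H6.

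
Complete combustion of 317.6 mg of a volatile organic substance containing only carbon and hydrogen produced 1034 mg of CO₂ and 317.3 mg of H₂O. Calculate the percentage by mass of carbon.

mol C = 1.034 g CO₂ ÷ 44.009 g/mol = 0.023495 mol
mol H = 2 × 0.3173 g H₂O ÷ 18.015 g/mol = 0.035226 mol
mass % C = 0.28220 g ÷ 0.3176 g × 100%

88.85%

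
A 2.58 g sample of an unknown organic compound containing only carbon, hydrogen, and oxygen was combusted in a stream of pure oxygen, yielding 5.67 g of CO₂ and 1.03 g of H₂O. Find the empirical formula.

mol C = 5.67 g CO₂ ÷ 44.009 g/mol = 0.1288 mol
mol H = 2 × 1.03 g H₂O ÷ 18.015 g/mol = 0.1143 mol
mass O = 2.58 − (1.547 + 0.1153) = 0.9173 g → mol O = 0.9173 ÷ 15.999 = 0.05733 mol
Divide by the smallest (0.05733 mol): C 2.247, H 1.994, O 1.000
Multiplying each by 4 gives whole numbers: C 8.99, H 7.98, O 4.00

C9H8O4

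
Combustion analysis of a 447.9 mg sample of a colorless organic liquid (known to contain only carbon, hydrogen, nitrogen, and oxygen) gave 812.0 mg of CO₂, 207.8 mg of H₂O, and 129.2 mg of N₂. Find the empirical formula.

mol C = 0.8120 g CO₂ ÷ 44.009 g/mol = 0.018451 mol
mol H = 2 × 0.2078 g H₂O ÷ 18.015 g/mol = 0.023070 mol
mol N = 2 × 0.1292 g N₂ ÷ 28.014 g/mol = 0.0092240 mol
mass O = 0.4479 − (0.22161 + 0.023254 + 0.12920) = 0.073834 g → mol O = 0.073834 ÷ 15.999 = 0.0046149 mol
Divide by the smallest (0.0046149 mol): C 3.998, H 4.999, N 1.999, O 1.000

C4H5N2O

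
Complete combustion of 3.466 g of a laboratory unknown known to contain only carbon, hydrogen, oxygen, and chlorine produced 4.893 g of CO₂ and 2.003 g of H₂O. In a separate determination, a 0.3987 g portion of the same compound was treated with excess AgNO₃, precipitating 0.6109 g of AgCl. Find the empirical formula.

mol C = 4.893 g CO₂ ÷ 44.009 g/mol = 0.11118 mol
mol H = 2 × 2.003 g H₂O ÷ 18.015 g/mol = 0.22237 mol
From the AgCl data: mol Cl per gram of compound = (0.6109 ÷ 143.318) ÷ 0.3987 = 0.010691 mol/g, so in the 3.466 g combustion sample mol Cl = 0.037055 mol
mass O = 3.466 − (1.3354 + 0.22415 + 1.3136) = 0.59283 g → mol O = 0.59283 ÷ 15.999 = 0.037054 mol
Divide by the smallest (0.037054 mol): C 3.001, H 6.001, Cl 1.000, O 1.000

C3H6ClO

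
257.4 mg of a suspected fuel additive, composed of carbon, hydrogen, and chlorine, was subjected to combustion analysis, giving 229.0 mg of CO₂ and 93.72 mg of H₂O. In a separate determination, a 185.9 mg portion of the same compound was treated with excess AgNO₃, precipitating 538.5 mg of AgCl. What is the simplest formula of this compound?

mol C = 0.2290 g CO₂ ÷ 44.009 g/mol = 0.0052035 mol
mol H = 2 × 0.09372 g H₂O ÷ 18.015 g/mol = 0.010405 mol
From the AgCl data: mol Cl per gram of compound = (0.5385 ÷ 143.318) ÷ 0.1859 = 0.020212 mol/g, so in the 0.2574 g combustion sample mol Cl = 0.0052025 mol
Divide by the smallest (0.0052025 mol): C 1.000, H 2.000, Cl 1.000

CH2Cl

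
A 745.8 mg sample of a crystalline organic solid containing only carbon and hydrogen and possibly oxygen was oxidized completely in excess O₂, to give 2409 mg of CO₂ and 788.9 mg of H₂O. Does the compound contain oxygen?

mol C = 2.409 g CO₂ ÷ 44.009 g/mol = 0.054739 mol
mol H = 2 × 0.7889 g H₂O ÷ 18.015 g/mol = 0.087583 mol
C and H together account for 0.74575 g — essentially the entire 0.7458 g sample — so the compound contains no oxygen.

no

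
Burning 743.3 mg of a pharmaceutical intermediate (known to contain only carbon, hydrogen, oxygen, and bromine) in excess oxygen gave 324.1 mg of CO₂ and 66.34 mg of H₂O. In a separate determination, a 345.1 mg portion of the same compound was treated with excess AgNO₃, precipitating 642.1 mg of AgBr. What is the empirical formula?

mol C = 0.3241 g CO₂ ÷ 44.009 g/mol = 0.0073644 mol
mol H = 2 × 0.06634 g H₂O ÷ 18.015 g/mol = 0.0073650 mol
From the AgBr data: mol Br per gram of compound = (0.6421 ÷ 187.772) ÷ 0.3451 = 0.0099089 mol/g, so in the 0.7433 g combustion sample mol Br = 0.0073653 mol
mass O = 0.7433 − (0.088454 + 0.0074239 + 0.58852) = 0.058905 g → mol O = 0.058905 ÷ 15.999 = 0.0036818 mol
Divide by the smallest (0.0036818 mol): C 2.000, H 2.000, Br 2.000, O 1.000

C2H2Br2O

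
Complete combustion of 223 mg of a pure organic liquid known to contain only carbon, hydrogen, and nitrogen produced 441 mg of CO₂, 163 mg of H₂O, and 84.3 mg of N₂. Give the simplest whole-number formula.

mol C = 0.441 g CO₂ ÷ 44.009 g/mol = 0.01002 mol
mol H = 2 × 0.163 g H₂O ÷ 18.015 g/mol = 0.01810 mol
mol N = 2 × 0.0843 g N₂ ÷ 28.014 g/mol = 0.006018 mol
Divide by the smallest (0.006018 mol): C 1.665, H 3.007, N 1.000
Multiplying each by 3 gives whole numbers: C 5.00, H 9.02, N 3.00

C5H9N3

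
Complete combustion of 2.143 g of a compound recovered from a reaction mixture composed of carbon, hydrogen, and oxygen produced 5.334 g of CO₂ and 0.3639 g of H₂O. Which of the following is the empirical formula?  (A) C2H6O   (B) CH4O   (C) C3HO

mol C = 5.334 g CO₂ ÷ 44.009 g/mol = 0.12120 mol
mol H = 2 × 0.3639 g H₂O ÷ 18.015 g/mol = 0.040400 mol
mass O = 2.143 − (1.4558 + 0.040723) = 0.64651 g → mol O = 0.64651 ÷ 15.999 = 0.040410 mol
Divide by the smallest (0.040400 mol): C 3.000, H 1.000, O 1.000

(C) C3HO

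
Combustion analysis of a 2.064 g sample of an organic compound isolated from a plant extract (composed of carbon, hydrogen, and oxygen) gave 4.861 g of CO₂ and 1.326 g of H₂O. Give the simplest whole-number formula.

C3H4O

mol C = 4.861 g CO₂ ÷ 44.009 g/mol = 0.11045 mol
mol H = 2 × 1.326 g H₂O ÷ 18.015 g/mol = 0.14721 mol
mass O = 2.064 − (1.3267 + 0.14839) = 0.58894 g → mol O = 0.58894 ÷ 15.999 = 0.036811 mol
Divide by the smallest (0.036811 mol): C 3.001, H 3.999, O 1.000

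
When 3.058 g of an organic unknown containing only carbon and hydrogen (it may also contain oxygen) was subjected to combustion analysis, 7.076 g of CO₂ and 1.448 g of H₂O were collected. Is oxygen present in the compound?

yes

mol C = 7.076 g CO₂ ÷ 44.009 g/mol = 0.16079 mol
mol H = 2 × 1.448 g H₂O ÷ 18.015 g/mol = 0.16075 mol
C and H account for only 2.0932 g of the 3.058 g sample; the remaining 0.96477 g must be oxygen.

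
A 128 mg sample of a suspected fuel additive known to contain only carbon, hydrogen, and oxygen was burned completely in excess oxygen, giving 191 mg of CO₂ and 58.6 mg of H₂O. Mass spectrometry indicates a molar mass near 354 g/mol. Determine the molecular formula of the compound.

C12H18O12

mol C = 0.191 g CO₂ ÷ 44.009 g/mol = 0.004340 mol
mol H = 2 × 0.0586 g H₂O ÷ 18.015 g/mol = 0.006506 mol
mass O = 0.128 − (0.05213 + 0.006558) = 0.06931 g → mol O = 0.06931 ÷ 15.999 = 0.004332 mol
Divide by the smallest (0.004332 mol): C 1.002, H 1.502, O 1.000
Multiplying each by 2 gives whole numbers: C 2.00, H 3.00, O 2.00
Empirical formula: C2H3O2
Empirical-formula mass = 59.04 g/mol; 354 ÷ 59.04 ≈ 6, so the molecular formula is C12H18O12.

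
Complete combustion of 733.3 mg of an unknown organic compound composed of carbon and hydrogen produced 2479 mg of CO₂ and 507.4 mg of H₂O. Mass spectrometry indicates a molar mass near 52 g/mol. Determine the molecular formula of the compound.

C4H4

mol C = 2.479 g CO₂ ÷ 44.009 g/mol = 0.056329 mol
mol H = 2 × 0.5074 g H₂O ÷ 18.015 g/mol = 0.056331 mol
Divide by the smallest (0.056329 mol): C 1.000, H 1.000
Empirical formula: CH
Empirical-formula mass = 13.02 g/mol; 52 ÷ 13.02 ≈ 4, so the molecular formula is C4H4.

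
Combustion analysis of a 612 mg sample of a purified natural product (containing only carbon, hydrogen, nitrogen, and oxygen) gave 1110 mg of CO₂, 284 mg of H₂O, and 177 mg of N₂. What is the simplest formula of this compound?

C4H5N2O

mol C = 1.11 g CO₂ ÷ 44.009 g/mol = 0.02522 mol
mol H = 2 × 0.284 g H₂O ÷ 18.015 g/mol = 0.03153 mol
mol N = 2 × 0.177 g N₂ ÷ 28.014 g/mol = 0.01264 mol
mass O = 0.612 − (0.3029 + 0.03178 + 0.1770) = 0.1003 g → mol O = 0.1003 ÷ 15.999 = 0.006268 mol
Divide by the smallest (0.006268 mol): C 4.024, H 5.031, N 2.016, O 1.000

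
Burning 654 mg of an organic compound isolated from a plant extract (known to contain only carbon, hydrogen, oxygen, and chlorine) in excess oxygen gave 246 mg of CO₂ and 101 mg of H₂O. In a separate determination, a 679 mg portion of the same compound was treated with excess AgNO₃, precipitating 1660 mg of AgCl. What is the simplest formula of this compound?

mol C = 0.246 g CO₂ ÷ 44.009 g/mol = 0.005590 mol
mol H = 2 × 0.101 g H₂O ÷ 18.015 g/mol = 0.01121 mol
From the AgCl data: mol Cl per gram of compound = (1.66 ÷ 143.318) ÷ 0.679 = 0.01706 mol/g, so in the 0.654 g combustion sample mol Cl = 0.01116 mol
mass O = 0.654 − (0.06714 + 0.01130 + 0.3955) = 0.1801 g → mol O = 0.1801 ÷ 15.999 = 0.01126 mol
Divide by the smallest (0.005590 mol): C 1.000, H 2.006, Cl 1.996, O 2.014

CH2Cl2O2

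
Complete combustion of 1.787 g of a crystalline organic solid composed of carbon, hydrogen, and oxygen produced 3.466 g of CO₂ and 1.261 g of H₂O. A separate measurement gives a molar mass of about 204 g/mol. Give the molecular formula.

mol C = 3.466 g CO₂ ÷ 44.009 g/mol = 0.078757 mol
mol H = 2 × 1.261 g H₂O ÷ 18.015 g/mol = 0.13999 mol
mass O = 1.787 − (0.94595 + 0.14111) = 0.69994 g → mol O = 0.69994 ÷ 15.999 = 0.043749 mol
Divide by the smallest (0.043749 mol): C 1.800, H 3.200, O 1.000
Multiplying each by 5 gives whole numbers: C 9.00, H 16.00, O 5.00
Empirical formula: C9H16O5
Empirical-formula mass = 204.22 g/mol; 204 ÷ 204.22 ≈ 1, so the molecular formula is C9H16O5.

C9H16O5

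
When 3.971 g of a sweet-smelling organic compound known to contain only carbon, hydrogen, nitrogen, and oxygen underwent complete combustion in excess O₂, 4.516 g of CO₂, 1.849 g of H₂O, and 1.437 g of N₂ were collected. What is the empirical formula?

C3H6N3O2

mol C = 4.516 g CO₂ ÷ 44.009 g/mol = 0.10262 mol
mol H = 2 × 1.849 g H₂O ÷ 18.015 g/mol = 0.20527 mol
mol N = 2 × 1.437 g N₂ ÷ 28.014 g/mol = 0.10259 mol
mass O = 3.971 − (1.2325 + 0.20692 + 1.4370) = 1.0946 g → mol O = 1.0946 ÷ 15.999 = 0.068415 mol
Divide by the smallest (0.068415 mol): C 1.500, H 3.000, N 1.500, O 1.000
Multiplying each by 2 gives whole numbers: C 3.00, H 6.00, N 3.00, O 2.00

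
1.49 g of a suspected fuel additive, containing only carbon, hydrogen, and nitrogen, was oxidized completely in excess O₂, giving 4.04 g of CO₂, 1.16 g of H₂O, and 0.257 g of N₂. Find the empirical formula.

mol C = 4.04 g CO₂ ÷ 44.009 g/mol = 0.09180 mol
mol H = 2 × 1.16 g H₂O ÷ 18.015 g/mol = 0.1288 mol
mol N = 2 × 0.257 g N₂ ÷ 28.014 g/mol = 0.01835 mol
Divide by the smallest (0.01835 mol): C 5.003, H 7.019, N 1.000

C5H7N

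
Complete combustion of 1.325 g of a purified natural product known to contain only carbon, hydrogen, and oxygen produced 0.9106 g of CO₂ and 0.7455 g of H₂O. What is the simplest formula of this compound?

CH4O3

mol C = 0.9106 g CO₂ ÷ 44.009 g/mol = 0.020691 mol
mol H = 2 × 0.7455 g H₂O ÷ 18.015 g/mol = 0.082764 mol
mass O = 1.325 − (0.24852 + 0.083426) = 0.99305 g → mol O = 0.99305 ÷ 15.999 = 0.062070 mol
Divide by the smallest (0.020691 mol): C 1.000, H 4.000, O 3.000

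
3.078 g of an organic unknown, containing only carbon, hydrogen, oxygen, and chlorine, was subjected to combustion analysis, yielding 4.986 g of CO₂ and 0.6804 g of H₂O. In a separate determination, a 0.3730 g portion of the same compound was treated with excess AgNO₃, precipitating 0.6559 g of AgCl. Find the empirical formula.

C6H4Cl2O

mol C = 4.986 g CO₂ ÷ 44.009 g/mol = 0.11330 mol
mol H = 2 × 0.6804 g H₂O ÷ 18.015 g/mol = 0.075537 mol
From the AgCl data: mol Cl per gram of compound = (0.6559 ÷ 143.318) ÷ 0.3730 = 0.012270 mol/g, so in the 3.078 g combustion sample mol Cl = 0.037766 mol
mass O = 3.078 − (1.3608 + 0.076141 + 1.3388) = 0.30228 g → mol O = 0.30228 ÷ 15.999 = 0.018894 mol
Divide by the smallest (0.018894 mol): C 5.996, H 3.998, Cl 1.999, O 1.000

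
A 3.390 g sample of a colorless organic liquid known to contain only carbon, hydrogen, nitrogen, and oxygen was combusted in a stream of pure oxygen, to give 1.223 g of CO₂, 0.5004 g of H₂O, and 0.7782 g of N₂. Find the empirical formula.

mol C = 1.223 g CO₂ ÷ 44.009 g/mol = 0.027790 mol
mol H = 2 × 0.5004 g H₂O ÷ 18.015 g/mol = 0.055554 mol
mol N = 2 × 0.7782 g N₂ ÷ 28.014 g/mol = 0.055558 mol
mass O = 3.390 − (0.33378 + 0.055998 + 0.77820) = 2.2220 g → mol O = 2.2220 ÷ 15.999 = 0.13888 mol
Divide by the smallest (0.027790 mol): C 1.000, H 1.999, N 1.999, O 4.998

CH2N2O5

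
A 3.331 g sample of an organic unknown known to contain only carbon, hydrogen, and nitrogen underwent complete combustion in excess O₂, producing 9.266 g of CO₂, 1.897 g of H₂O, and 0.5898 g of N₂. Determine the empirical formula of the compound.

C5H5N

mol C = 9.266 g CO₂ ÷ 44.009 g/mol = 0.21055 mol
mol H = 2 × 1.897 g H₂O ÷ 18.015 g/mol = 0.21060 mol
mol N = 2 × 0.5898 g N₂ ÷ 28.014 g/mol = 0.042108 mol
Divide by the smallest (0.042108 mol): C 5.000, H 5.002, N 1.000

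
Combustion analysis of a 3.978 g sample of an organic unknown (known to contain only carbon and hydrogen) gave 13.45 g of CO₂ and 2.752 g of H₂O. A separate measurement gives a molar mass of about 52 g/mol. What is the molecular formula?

mol C = 13.45 g CO₂ ÷ 44.009 g/mol = 0.30562 mol
mol H = 2 × 2.752 g H₂O ÷ 18.015 g/mol = 0.30552 mol
Divide by the smallest (0.30552 mol): C 1.000, H 1.000
Empirical formula: CH
Empirical-formula mass = 13.02 g/mol; 52 ÷ 13.02 ≈ 4, so the molecular formula is C4H4.

C4H4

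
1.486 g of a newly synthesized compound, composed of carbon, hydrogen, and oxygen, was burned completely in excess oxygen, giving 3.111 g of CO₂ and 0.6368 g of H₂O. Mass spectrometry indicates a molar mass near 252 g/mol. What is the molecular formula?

mol C = 3.111 g CO₂ ÷ 44.009 g/mol = 0.070690 mol
mol H = 2 × 0.6368 g H₂O ÷ 18.015 g/mol = 0.070697 mol
mass O = 1.486 − (0.84906 + 0.071262) = 0.56568 g → mol O = 0.56568 ÷ 15.999 = 0.035357 mol
Divide by the smallest (0.035357 mol): C 1.999, H 2.000, O 1.000
Empirical formula: C2H2O
Empirical-formula mass = 42.04 g/mol; 252 ÷ 42.04 ≈ 6, so the molecular formula is C12H12O6.

C12H12O6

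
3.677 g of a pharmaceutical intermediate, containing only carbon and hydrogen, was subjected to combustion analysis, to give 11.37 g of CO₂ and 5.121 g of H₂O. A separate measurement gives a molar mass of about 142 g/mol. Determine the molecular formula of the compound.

mol C = 11.37 g CO₂ ÷ 44.009 g/mol = 0.25836 mol
mol H = 2 × 5.121 g H₂O ÷ 18.015 g/mol = 0.56853 mol
Divide by the smallest (0.25836 mol): C 1.000, H 2.201
Multiplying each by 5 gives whole numbers: C 5.00, H 11.00
Empirical formula: C5H11
Empirical-formula mass = 71.14 g/mol; 142 ÷ 71.14 ≈ 2, so the molecular formula is C10H22.

C10H22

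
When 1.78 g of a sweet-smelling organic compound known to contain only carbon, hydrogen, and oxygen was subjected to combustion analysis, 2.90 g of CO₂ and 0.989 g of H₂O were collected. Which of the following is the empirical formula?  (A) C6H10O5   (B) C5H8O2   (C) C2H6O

(A) C6H10O5

mol C = 2.90 g CO₂ ÷ 44.009 g/mol = 0.06590 mol
mol H = 2 × 0.989 g H₂O ÷ 18.015 g/mol = 0.1098 mol
mass O = 1.78 − (0.7915 + 0.1107) = 0.8779 g → mol O = 0.8779 ÷ 15.999 = 0.05487 mol
Divide by the smallest (0.05487 mol): C 1.201, H 2.001, O 1.000
Multiplying each by 5 gives whole numbers: C 6.00, H 10.01, O 5.00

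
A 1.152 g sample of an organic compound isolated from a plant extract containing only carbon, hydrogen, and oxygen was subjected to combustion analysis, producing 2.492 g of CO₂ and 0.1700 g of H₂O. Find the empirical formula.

C6H2O3

mol C = 2.492 g CO₂ ÷ 44.009 g/mol = 0.056625 mol
mol H = 2 × 0.1700 g H₂O ÷ 18.015 g/mol = 0.018873 mol
mass O = 1.152 − (0.68012 + 0.019024) = 0.45286 g → mol O = 0.45286 ÷ 15.999 = 0.028305 mol
Divide by the smallest (0.018873 mol): C 3.000, H 1.000, O 1.500
Multiplying each by 2 gives whole numbers: C 6.00, H 2.00, O 3.00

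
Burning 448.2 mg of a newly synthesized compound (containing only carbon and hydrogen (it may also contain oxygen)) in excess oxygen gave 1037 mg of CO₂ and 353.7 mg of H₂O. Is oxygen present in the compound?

mol C = 1.037 g CO₂ ÷ 44.009 g/mol = 0.023563 mol
mol H = 2 × 0.3537 g H₂O ÷ 18.015 g/mol = 0.039267 mol
C and H account for only 0.32260 g of the 0.4482 g sample; the remaining 0.12560 g must be oxygen.

yes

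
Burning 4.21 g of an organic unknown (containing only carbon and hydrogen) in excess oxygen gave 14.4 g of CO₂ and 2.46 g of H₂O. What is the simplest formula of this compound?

C6H5

mol C = 14.4 g CO₂ ÷ 44.009 g/mol = 0.3272 mol
mol H = 2 × 2.46 g H₂O ÷ 18.015 g/mol = 0.2731 mol
Divide by the smallest (0.2731 mol): C 1.198, H 1.000
Multiplying each by 5 gives whole numbers: C 5.99, H 5.00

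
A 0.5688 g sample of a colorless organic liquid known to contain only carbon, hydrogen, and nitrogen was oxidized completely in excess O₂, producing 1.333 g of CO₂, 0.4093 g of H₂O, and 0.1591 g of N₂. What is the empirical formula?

C8H12N3

mol C = 1.333 g CO₂ ÷ 44.009 g/mol = 0.030289 mol
mol H = 2 × 0.4093 g H₂O ÷ 18.015 g/mol = 0.045440 mol
mol N = 2 × 0.1591 g N₂ ÷ 28.014 g/mol = 0.011359 mol
Divide by the smallest (0.011359 mol): C 2.667, H 4.000, N 1.000
Multiplying each by 3 gives whole numbers: C 8.00, H 12.00, N 3.00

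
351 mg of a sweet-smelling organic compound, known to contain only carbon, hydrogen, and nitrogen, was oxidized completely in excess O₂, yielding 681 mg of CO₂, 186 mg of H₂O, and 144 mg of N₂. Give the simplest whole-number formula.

mol C = 0.681 g CO₂ ÷ 44.009 g/mol = 0.01547 mol
mol H = 2 × 0.186 g H₂O ÷ 18.015 g/mol = 0.02065 mol
mol N = 2 × 0.144 g N₂ ÷ 28.014 g/mol = 0.01028 mol
Divide by the smallest (0.01028 mol): C 1.505, H 2.009, N 1.000
Multiplying each by 2 gives whole numbers: C 3.01, H 4.02, N 2.00

C3H4N2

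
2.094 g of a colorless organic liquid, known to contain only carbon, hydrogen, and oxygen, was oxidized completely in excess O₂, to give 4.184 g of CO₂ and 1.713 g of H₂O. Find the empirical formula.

C2H4O

mol C = 4.184 g CO₂ ÷ 44.009 g/mol = 0.095071 mol
mol H = 2 × 1.713 g H₂O ÷ 18.015 g/mol = 0.19017 mol
mass O = 2.094 − (1.1419 + 0.19170) = 0.76040 g → mol O = 0.76040 ÷ 15.999 = 0.047528 mol
Divide by the smallest (0.047528 mol): C 2.000, H 4.001, O 1.000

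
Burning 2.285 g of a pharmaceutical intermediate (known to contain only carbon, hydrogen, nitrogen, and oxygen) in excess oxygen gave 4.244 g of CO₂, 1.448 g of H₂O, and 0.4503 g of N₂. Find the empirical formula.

C3H5NO

mol C = 4.244 g CO₂ ÷ 44.009 g/mol = 0.096435 mol
mol H = 2 × 1.448 g H₂O ÷ 18.015 g/mol = 0.16075 mol
mol N = 2 × 0.4503 g N₂ ÷ 28.014 g/mol = 0.032148 mol
mass O = 2.285 − (1.1583 + 0.16204 + 0.45030) = 0.51438 g → mol O = 0.51438 ÷ 15.999 = 0.032151 mol
Divide by the smallest (0.032148 mol): C 3.000, H 5.000, N 1.000, O 1.000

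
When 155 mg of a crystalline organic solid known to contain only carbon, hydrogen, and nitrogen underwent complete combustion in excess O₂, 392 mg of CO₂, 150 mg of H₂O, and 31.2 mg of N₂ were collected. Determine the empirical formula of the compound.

mol C = 0.392 g CO₂ ÷ 44.009 g/mol = 0.008907 mol
mol H = 2 × 0.150 g H₂O ÷ 18.015 g/mol = 0.01665 mol
mol N = 2 × 0.0312 g N₂ ÷ 28.014 g/mol = 0.002227 mol
Divide by the smallest (0.002227 mol): C 3.999, H 7.476, N 1.000
Multiplying each by 2 gives whole numbers: C 8.00, H 14.95, N 2.00

C8H15N2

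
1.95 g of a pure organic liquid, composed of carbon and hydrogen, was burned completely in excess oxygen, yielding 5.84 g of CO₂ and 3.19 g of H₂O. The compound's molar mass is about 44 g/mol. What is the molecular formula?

C3H8

mol C = 5.84 g CO₂ ÷ 44.009 g/mol = 0.1327 mol
mol H = 2 × 3.19 g H₂O ÷ 18.015 g/mol = 0.3541 mol
Divide by the smallest (0.1327 mol): C 1.000, H 2.669
Multiplying each by 3 gives whole numbers: C 3.00, H 8.01
Empirical formula: C3H8
Empirical-formula mass = 44.10 g/mol; 44 ÷ 44.10 ≈ 1, so the molecular formula is C3H8.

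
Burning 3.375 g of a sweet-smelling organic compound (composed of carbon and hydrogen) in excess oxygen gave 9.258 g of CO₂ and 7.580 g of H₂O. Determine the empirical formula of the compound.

CH4

mol C = 9.258 g CO₂ ÷ 44.009 g/mol = 0.21037 mol
mol H = 2 × 7.580 g H₂O ÷ 18.015 g/mol = 0.84152 mol
Divide by the smallest (0.21037 mol): C 1.000, H 4.000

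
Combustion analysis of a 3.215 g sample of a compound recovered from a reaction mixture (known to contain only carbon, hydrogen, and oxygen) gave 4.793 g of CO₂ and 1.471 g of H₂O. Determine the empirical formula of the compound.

mol C = 4.793 g CO₂ ÷ 44.009 g/mol = 0.10891 mol
mol H = 2 × 1.471 g H₂O ÷ 18.015 g/mol = 0.16331 mol
mass O = 3.215 − (1.3081 + 0.16461) = 1.7423 g → mol O = 1.7423 ÷ 15.999 = 0.10890 mol
Divide by the smallest (0.10890 mol): C 1.000, H 1.500, O 1.000
Multiplying each by 2 gives whole numbers: C 2.00, H 3.00, O 2.00

C2H3O2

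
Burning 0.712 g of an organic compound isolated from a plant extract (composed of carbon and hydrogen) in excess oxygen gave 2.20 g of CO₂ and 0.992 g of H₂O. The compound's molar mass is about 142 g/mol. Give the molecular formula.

mol C = 2.20 g CO₂ ÷ 44.009 g/mol = 0.04999 mol
mol H = 2 × 0.992 g H₂O ÷ 18.015 g/mol = 0.1101 mol
Divide by the smallest (0.04999 mol): C 1.000, H 2.203
Multiplying each by 5 gives whole numbers: C 5.00, H 11.02
Empirical formula: C5H11
Empirical-formula mass = 71.14 g/mol; 142 ÷ 71.14 ≈ 2, so the molecular formula is C10H22.

C10H22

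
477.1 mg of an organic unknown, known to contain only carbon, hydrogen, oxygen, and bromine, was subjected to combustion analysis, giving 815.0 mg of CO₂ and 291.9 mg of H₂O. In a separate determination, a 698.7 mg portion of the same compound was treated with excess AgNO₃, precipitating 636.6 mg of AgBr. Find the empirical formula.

C8H14BrO

mol C = 0.8150 g CO₂ ÷ 44.009 g/mol = 0.018519 mol
mol H = 2 × 0.2919 g H₂O ÷ 18.015 g/mol = 0.032406 mol
From the AgBr data: mol Br per gram of compound = (0.6366 ÷ 187.772) ÷ 0.6987 = 0.0048523 mol/g, so in the 0.4771 g combustion sample mol Br = 0.0023150 mol
mass O = 0.4771 − (0.22243 + 0.032666 + 0.18498) = 0.037024 g → mol O = 0.037024 ÷ 15.999 = 0.0023142 mol
Divide by the smallest (0.0023142 mol): C 8.002, H 14.004, Br 1.000, O 1.000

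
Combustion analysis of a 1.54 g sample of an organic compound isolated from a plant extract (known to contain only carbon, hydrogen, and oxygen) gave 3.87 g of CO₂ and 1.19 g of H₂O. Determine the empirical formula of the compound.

mol C = 3.87 g CO₂ ÷ 44.009 g/mol = 0.08794 mol
mol H = 2 × 1.19 g H₂O ÷ 18.015 g/mol = 0.1321 mol
mass O = 1.54 − (1.056 + 0.1332) = 0.3506 g → mol O = 0.3506 ÷ 15.999 = 0.02192 mol
Divide by the smallest (0.02192 mol): C 4.013, H 6.028, O 1.000

C4H6O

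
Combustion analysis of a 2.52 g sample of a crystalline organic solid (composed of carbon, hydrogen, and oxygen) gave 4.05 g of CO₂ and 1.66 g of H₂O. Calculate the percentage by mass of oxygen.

48.8%

mol C = 4.05 g CO₂ ÷ 44.009 g/mol = 0.09203 mol
mol H = 2 × 1.66 g H₂O ÷ 18.015 g/mol = 0.1843 mol
mass O = 2.52 − (1.105 + 0.1858) = 1.229 g → mol O = 1.229 ÷ 15.999 = 0.07681 mol
mass % O = 1.229 g ÷ 2.52 g × 100%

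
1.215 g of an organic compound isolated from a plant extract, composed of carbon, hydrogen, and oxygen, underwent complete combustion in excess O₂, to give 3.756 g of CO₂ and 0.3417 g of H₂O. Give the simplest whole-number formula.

mol C = 3.756 g CO₂ ÷ 44.009 g/mol = 0.085346 mol
mol H = 2 × 0.3417 g H₂O ÷ 18.015 g/mol = 0.037935 mol
mass O = 1.215 − (1.0251 + 0.038239) = 0.15167 g → mol O = 0.15167 ÷ 15.999 = 0.0094799 mol
Divide by the smallest (0.0094799 mol): C 9.003, H 4.002, O 1.000

C9H4O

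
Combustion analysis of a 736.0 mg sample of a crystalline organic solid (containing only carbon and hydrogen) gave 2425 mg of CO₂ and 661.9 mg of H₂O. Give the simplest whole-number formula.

mol C = 2.425 g CO₂ ÷ 44.009 g/mol = 0.055102 mol
mol H = 2 × 0.6619 g H₂O ÷ 18.015 g/mol = 0.073483 mol
Divide by the smallest (0.055102 mol): C 1.000, H 1.334
Multiplying each by 3 gives whole numbers: C 3.00, H 4.00

C3H4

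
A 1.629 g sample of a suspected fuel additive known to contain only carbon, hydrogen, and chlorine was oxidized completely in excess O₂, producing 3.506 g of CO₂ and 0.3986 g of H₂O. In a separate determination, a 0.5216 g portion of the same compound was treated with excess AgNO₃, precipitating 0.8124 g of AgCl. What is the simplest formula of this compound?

C9H5Cl2

mol C = 3.506 g CO₂ ÷ 44.009 g/mol = 0.079666 mol
mol H = 2 × 0.3986 g H₂O ÷ 18.015 g/mol = 0.044252 mol
From the AgCl data: mol Cl per gram of compound = (0.8124 ÷ 143.318) ÷ 0.5216 = 0.010868 mol/g, so in the 1.629 g combustion sample mol Cl = 0.017703 mol
Divide by the smallest (0.017703 mol): C 4.500, H 2.500, Cl 1.000
Multiplying each by 2 gives whole numbers: C 9.00, H 5.00, Cl 2.00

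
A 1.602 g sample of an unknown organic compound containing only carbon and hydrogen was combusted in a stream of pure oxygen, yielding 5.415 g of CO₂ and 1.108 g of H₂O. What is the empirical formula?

CH

mol C = 5.415 g CO₂ ÷ 44.009 g/mol = 0.12304 mol
mol H = 2 × 1.108 g H₂O ÷ 18.015 g/mol = 0.12301 mol
Divide by the smallest (0.12301 mol): C 1.000, H 1.000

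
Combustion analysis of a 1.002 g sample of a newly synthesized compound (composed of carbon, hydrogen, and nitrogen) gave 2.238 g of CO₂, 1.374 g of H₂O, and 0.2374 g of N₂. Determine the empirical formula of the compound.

mol C = 2.238 g CO₂ ÷ 44.009 g/mol = 0.050853 mol
mol H = 2 × 1.374 g H₂O ÷ 18.015 g/mol = 0.15254 mol
mol N = 2 × 0.2374 g N₂ ÷ 28.014 g/mol = 0.016949 mol
Divide by the smallest (0.016949 mol): C 3.000, H 9.000, N 1.000

C3H9N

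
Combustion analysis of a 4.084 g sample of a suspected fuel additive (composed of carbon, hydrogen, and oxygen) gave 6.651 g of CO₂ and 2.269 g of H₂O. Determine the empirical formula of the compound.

mol C = 6.651 g CO₂ ÷ 44.009 g/mol = 0.15113 mol
mol H = 2 × 2.269 g H₂O ÷ 18.015 g/mol = 0.25190 mol
mass O = 4.084 − (1.8152 + 0.25392) = 2.0149 g → mol O = 2.0149 ÷ 15.999 = 0.12594 mol
Divide by the smallest (0.12594 mol): C 1.200, H 2.000, O 1.000
Multiplying each by 5 gives whole numbers: C 6.00, H 10.00, O 5.00

C6H10O5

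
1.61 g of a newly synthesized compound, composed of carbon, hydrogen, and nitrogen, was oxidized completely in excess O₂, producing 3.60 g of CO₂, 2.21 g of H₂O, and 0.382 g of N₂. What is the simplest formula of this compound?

mol C = 3.60 g CO₂ ÷ 44.009 g/mol = 0.08180 mol
mol H = 2 × 2.21 g H₂O ÷ 18.015 g/mol = 0.2454 mol
mol N = 2 × 0.382 g N₂ ÷ 28.014 g/mol = 0.02727 mol
Divide by the smallest (0.02727 mol): C 2.999, H 8.996, N 1.000

C3H9N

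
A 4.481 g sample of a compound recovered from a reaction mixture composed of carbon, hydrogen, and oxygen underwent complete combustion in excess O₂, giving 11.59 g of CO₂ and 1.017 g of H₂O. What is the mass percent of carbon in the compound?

70.59%

mol C = 11.59 g CO₂ ÷ 44.009 g/mol = 0.26336 mol
mol H = 2 × 1.017 g H₂O ÷ 18.015 g/mol = 0.11291 mol
mass O = 4.481 − (3.1632 + 0.11381) = 1.2040 g → mol O = 1.2040 ÷ 15.999 = 0.075257 mol
mass % C = 3.1632 g ÷ 4.481 g × 100%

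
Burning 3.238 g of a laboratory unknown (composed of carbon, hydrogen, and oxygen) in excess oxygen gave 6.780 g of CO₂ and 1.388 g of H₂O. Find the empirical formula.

C2H2O

mol C = 6.780 g CO₂ ÷ 44.009 g/mol = 0.15406 mol
mol H = 2 × 1.388 g H₂O ÷ 18.015 g/mol = 0.15409 mol
mass O = 3.238 − (1.8504 + 0.15533) = 1.2323 g → mol O = 1.2323 ÷ 15.999 = 0.077021 mol
Divide by the smallest (0.077021 mol): C 2.000, H 2.001, O 1.000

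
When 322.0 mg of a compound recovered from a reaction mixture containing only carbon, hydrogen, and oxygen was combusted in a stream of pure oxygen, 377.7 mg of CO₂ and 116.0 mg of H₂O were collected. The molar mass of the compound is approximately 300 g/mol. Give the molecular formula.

C8H12O12

mol C = 0.3777 g CO₂ ÷ 44.009 g/mol = 0.0085823 mol
mol H = 2 × 0.1160 g H₂O ÷ 18.015 g/mol = 0.012878 mol
mass O = 0.3220 − (0.10308 + 0.012981) = 0.20594 g → mol O = 0.20594 ÷ 15.999 = 0.012872 mol
Divide by the smallest (0.0085823 mol): C 1.000, H 1.501, O 1.500
Multiplying each by 2 gives whole numbers: C 2.00, H 3.00, O 3.00
Empirical formula: C2H3O3
Empirical-formula mass = 75.04 g/mol; 300 ÷ 75.04 ≈ 4, so the molecular formula is C8H12O12.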